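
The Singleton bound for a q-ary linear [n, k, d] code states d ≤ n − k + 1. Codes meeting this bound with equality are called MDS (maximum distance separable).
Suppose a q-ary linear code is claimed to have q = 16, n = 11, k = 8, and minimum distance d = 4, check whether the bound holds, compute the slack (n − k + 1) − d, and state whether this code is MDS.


Singleton RHS = n − k + 1 = 4, slack = 0, bound satisfied, MDS.

Singleton bound: d ≤ n − k + 1.
Here n = 11, k = 8, so n − k + 1 = 4.
Given d = 4, check d ≤ 4: YES.
Slack = (n − k + 1) − d = 0.
The code is MDS (slack = 0).
Description: the claimed parameters are [11, 8, 4]_16; such a code would be MDS (meets Singleton bound).


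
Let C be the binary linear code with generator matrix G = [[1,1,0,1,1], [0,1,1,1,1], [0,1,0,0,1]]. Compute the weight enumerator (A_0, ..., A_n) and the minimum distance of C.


Weight distribution: A_0 = 1, A_2 = 4, A_4 = 3. Minimum distance d = 2.

Enumerate all 2^3 = 8 messages m ∈ F_2^3.
For each, compute codeword c = mG in F_2^5, then tally its weight.
  m = 000 → c = 00000, weight = 0.
  m = 100 → c = 11011, weight = 4.
  m = 010 → c = 01111, weight = 4.
  m = 110 → c = 10100, weight = 2.
  m = 001 → c = 01001, weight = 2.
  m = 101 → c = 10010, weight = 2.
  m = 011 → c = 00110, weight = 2.
  m = 111 → c = 11101, weight = 4.
Tally weights:
  weight 0: 1 codewords.
  weight 2: 4 codewords.
  weight 4: 3 codewords.
Minimum distance d = smallest w > 0 with A_w > 0 = 2.
Sanity: Σ A_w = 8 = 2^3 = 8 ✓.


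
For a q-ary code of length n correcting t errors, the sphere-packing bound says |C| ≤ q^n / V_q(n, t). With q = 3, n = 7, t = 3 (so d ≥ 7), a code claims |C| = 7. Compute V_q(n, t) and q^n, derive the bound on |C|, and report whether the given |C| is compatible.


V_q(n, t) = 379, q^n = 2187, Hamming bound = 5, |C| = 7 > bound (violated).

Step 1: Compute V_q(n, t) = Σ_{j=0}^3 C(n, j) (q−1)^j.
  j = 0: C(7,0)·(2)^0 = 1·1 = 1.
  j = 1: C(7,1)·(2)^1 = 7·2 = 14.
  j = 2: C(7,2)·(2)^2 = 21·4 = 84.
  j = 3: C(7,3)·(2)^3 = 35·8 = 280.
  V_q(n, t) = 1 + 14 + 84 + 280 = 379.
Step 2: q^n = 3^7 = 2187.
Step 3: Hamming bound ⌊q^n / V_q(n,t)⌋ = ⌊2187/379⌋ = 5.
Step 4: Compare |C| = 7 to 5: violated.
The claimed |C| lies above the Hamming bound, so no 3-ary code of length 7 with d ≥ 7 can have 7 codewords.


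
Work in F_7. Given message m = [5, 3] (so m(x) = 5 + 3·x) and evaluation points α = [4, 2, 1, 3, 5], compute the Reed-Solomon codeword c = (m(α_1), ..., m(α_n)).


c = [3, 4, 1, 0, 6]

Message polynomial: m(x) = 5 + 3·x (mod 7).
For each evaluation point α_i, compute m(α_i) mod 7:
  α_1 = 4: Horner steps 3 → 3, so m(4) = 3.
  α_2 = 2: Horner steps 3 → 4, so m(2) = 4.
  α_3 = 1: Horner steps 3 → 1, so m(1) = 1.
  α_4 = 3: Horner steps 3 → 0, so m(3) = 0.
  α_5 = 5: Horner steps 3 → 6, so m(5) = 6.
Codeword c = [3, 4, 1, 0, 6] ∈ F_7^5.


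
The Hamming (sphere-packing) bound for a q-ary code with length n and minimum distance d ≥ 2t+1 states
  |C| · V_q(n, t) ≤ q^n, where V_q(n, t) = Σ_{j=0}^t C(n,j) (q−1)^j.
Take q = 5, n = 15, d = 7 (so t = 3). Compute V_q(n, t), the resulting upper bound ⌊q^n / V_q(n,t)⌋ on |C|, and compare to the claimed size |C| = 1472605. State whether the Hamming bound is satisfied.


V_q(n, t) = 30861, q^n = 30517578125, Hamming bound = 988871, |C| = 1472605 > bound (violated).

Step 1: Compute V_q(n, t) = Σ_{j=0}^3 C(n, j) (q−1)^j.
  j = 0: C(15,0)·(4)^0 = 1·1 = 1.
  j = 1: C(15,1)·(4)^1 = 15·4 = 60.
  j = 2: C(15,2)·(4)^2 = 105·16 = 1680.
  j = 3: C(15,3)·(4)^3 = 455·64 = 29120.
  V_q(n, t) = 1 + 60 + 1680 + 29120 = 30861.
Step 2: q^n = 5^15 = 30517578125.
Step 3: Hamming bound ⌊q^n / V_q(n,t)⌋ = ⌊30517578125/30861⌋ = 988871.
Step 4: Compare |C| = 1472605 to 988871: violated.
The claimed |C| lies above the Hamming bound, so no 5-ary code of length 15 with d ≥ 7 can have 1472605 codewords.


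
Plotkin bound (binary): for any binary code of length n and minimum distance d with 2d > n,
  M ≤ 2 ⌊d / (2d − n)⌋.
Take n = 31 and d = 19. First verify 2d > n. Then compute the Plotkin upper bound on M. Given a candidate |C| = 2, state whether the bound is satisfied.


Plotkin bound M ≤ 4; given |C| = 2 ≤ bound (satisfied).

Check applicability: 2d = 38, n = 31.
2d − n = 7 > 0, so Plotkin applies.
Compute d/(2d−n) = 19/7 ≈ 2.7143.
⌊d/(2d−n)⌋ = 2.
Plotkin bound: M ≤ 2·2 = 4.
Given |C| = 2, check: satisfied.
This |C| is below the Plotkin bound.


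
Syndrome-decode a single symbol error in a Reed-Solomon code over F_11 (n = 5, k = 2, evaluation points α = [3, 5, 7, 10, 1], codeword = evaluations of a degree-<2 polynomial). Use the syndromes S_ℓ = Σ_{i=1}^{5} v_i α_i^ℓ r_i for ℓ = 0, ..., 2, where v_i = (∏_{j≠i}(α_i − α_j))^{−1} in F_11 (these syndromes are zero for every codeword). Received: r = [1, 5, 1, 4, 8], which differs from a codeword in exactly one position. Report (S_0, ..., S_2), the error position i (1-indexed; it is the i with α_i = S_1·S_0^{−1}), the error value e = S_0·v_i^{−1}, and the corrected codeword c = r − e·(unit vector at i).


S = (8, 1, 7), error at position 3, error magnitude e = 3, c = [1, 5, 9, 4, 8].

Step 1: column multipliers v_i = (∏_{j≠i}(α_i − α_j))^{−1} mod 11.
  i = 1 (α = 3): (3−5)(3−7)(3−10)(3−1) = (−2)·(−4)·(−7)·2 = −112 ≡ 9, so v_1 = 9^{−1} = 5 (mod 11).
  i = 2 (α = 5): (5−3)(5−7)(5−10)(5−1) = 2·(−2)·(−5)·4 = 80 ≡ 3, so v_2 = 3^{−1} = 4 (mod 11).
  i = 3 (α = 7): (7−3)(7−5)(7−10)(7−1) = 4·2·(−3)·6 = −144 ≡ 10, so v_3 = 10^{−1} = 10 (mod 11).
  i = 4 (α = 10): (10−3)(10−5)(10−7)(10−1) = 7·5·3·9 = 945 ≡ 10, so v_4 = 10^{−1} = 10 (mod 11).
  i = 5 (α = 1): (1−3)(1−5)(1−7)(1−10) = (−2)·(−4)·(−6)·(−9) = 432 ≡ 3, so v_5 = 3^{−1} = 4 (mod 11).
  v = [5, 4, 10, 10, 4].
Step 2: syndromes of r = [1, 5, 1, 4, 8] (all sums mod 11).
  S_0 = Σ v_i r_i = 5·1 + 4·5 + 10·1 + 10·4 + 4·8 = 107 ≡ 8.
  S_1 = Σ v_i α_i r_i = 5·3·1 + 4·5·5 + 10·7·1 + 10·10·4 + 4·1·8 = 617 ≡ 1.
  α_i^2 mod 11 = [9, 3, 5, 1, 1].
  S_2 = Σ v_i α_i^2 r_i = 5·9·1 + 4·3·5 + 10·5·1 + 10·1·4 + 4·1·8 = 227 ≡ 7.
  S = (8, 1, 7) ≠ 0, so r is not a codeword (an error is present).
Step 3: locate the error. For a single error e at position i, S_ℓ = v_i·e·α_i^ℓ, so α_err = S_1/S_0.
  S_0^{−1} = 8^{−1} = 7 (mod 11), so α_err = 1·7 = 7 ≡ 7 = α_3. Error position i = 3.
  Consistency check: S_2/S_1 = 7·1 = 7 ≡ 7 = α_err ✓ (single-error assumption holds).
Step 4: error magnitude e = S_0/v_3 = S_0·∏_{j≠3}(α_3 − α_j) = 8·10 = 80 ≡ 3 (mod 11).
Step 5: correct position 3: c_3 = r_3 − e = 1 − 3 ≡ 9 (mod 11). Hence c = [1, 5, 9, 4, 8].
  Check: interpolating c through the α_i gives m(x) = 6 + 2·x (degree < 2) with m(α_i) = c_i for every i, so c is indeed a codeword.


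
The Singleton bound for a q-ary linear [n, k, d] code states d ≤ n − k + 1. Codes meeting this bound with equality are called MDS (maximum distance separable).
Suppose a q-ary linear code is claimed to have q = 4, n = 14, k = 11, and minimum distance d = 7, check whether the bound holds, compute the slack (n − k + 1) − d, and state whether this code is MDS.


Singleton RHS = n − k + 1 = 4, slack = -3, bound violated (no such code; not MDS).

Singleton bound: d ≤ n − k + 1.
Here n = 14, k = 11, so n − k + 1 = 4.
Given d = 7, check d ≤ 4: NO.
Slack = (n − k + 1) − d = -3.
The slack is negative: d = 7 exceeds n − k + 1 = 4 by 3, so the Singleton bound is violated and no linear [14, 11, 7]_4 code can exist. In particular it is not MDS (MDS requires d = n − k + 1 exactly).
Description: the claimed parameters are [14, 11, 7]_4; such a code would be impossible (violates the Singleton bound).


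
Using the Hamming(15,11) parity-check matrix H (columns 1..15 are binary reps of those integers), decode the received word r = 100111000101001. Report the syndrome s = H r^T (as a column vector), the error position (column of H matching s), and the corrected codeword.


s = (1, 1, 1, 1)^T, error position = 15, corrected codeword c = 100111000101000

Compute s = H r^T mod 2 one row at a time:
  s_1 = 0 + 0 + 1 + 0 + 1 + 0 + 0 + 1 = 3 ≡ 1 (mod 2).
  s_2 = 1 + 1 + 1 + 0 + 1 + 0 + 0 + 1 = 5 ≡ 1 (mod 2).
  s_3 = 0 + 0 + 1 + 0 + 1 + 0 + 0 + 1 = 3 ≡ 1 (mod 2).
  s_4 = 1 + 0 + 1 + 0 + 0 + 0 + 0 + 1 = 3 ≡ 1 (mod 2).
s = (1, 1, 1, 1)^T — this equals column 15 of H (binary 1111), so error is at position 15.
Correct: flip bit 15 of r = 100111000101001 to get c = 100111000101000.


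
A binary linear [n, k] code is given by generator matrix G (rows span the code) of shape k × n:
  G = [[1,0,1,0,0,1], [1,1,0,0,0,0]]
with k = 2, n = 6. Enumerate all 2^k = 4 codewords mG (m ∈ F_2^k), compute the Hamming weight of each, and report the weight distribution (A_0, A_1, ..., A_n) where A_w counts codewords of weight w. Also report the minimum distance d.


Weight distribution: A_0 = 1, A_2 = 1, A_3 = 2. Minimum distance d = 2.

Enumerate all 2^2 = 4 messages m ∈ F_2^2.
For each, compute codeword c = mG in F_2^6, then tally its weight.
  m = 00 → c = 000000, weight = 0.
  m = 10 → c = 101001, weight = 3.
  m = 01 → c = 110000, weight = 2.
  m = 11 → c = 011001, weight = 3.
Tally weights:
  weight 0: 1 codewords.
  weight 2: 1 codewords.
  weight 3: 2 codewords.
Minimum distance d = smallest w > 0 with A_w > 0 = 2.
Sanity: Σ A_w = 4 = 2^2 = 4 ✓.


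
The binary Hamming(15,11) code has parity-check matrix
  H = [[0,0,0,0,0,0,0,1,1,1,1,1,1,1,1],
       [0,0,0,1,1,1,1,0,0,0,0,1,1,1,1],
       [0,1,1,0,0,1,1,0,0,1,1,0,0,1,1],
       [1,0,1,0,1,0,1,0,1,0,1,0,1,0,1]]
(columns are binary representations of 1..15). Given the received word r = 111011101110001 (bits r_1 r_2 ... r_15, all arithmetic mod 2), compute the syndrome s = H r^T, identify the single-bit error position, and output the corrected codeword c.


s = (0, 0, 1, 1)^T, error position = 3, corrected codeword c = 110011101110001

Compute s = H r^T mod 2 one row at a time:
  s_1 = 0 + 1 + 1 + 1 + 0 + 0 + 0 + 1 = 4 ≡ 0 (mod 2).
  s_2 = 0 + 1 + 1 + 1 + 0 + 0 + 0 + 1 = 4 ≡ 0 (mod 2).
  s_3 = 1 + 1 + 1 + 1 + 1 + 1 + 0 + 1 = 7 ≡ 1 (mod 2).
  s_4 = 1 + 1 + 1 + 1 + 1 + 1 + 0 + 1 = 7 ≡ 1 (mod 2).
s = (0, 0, 1, 1)^T — this equals column 3 of H (binary 0011), so error is at position 3.
Correct: flip bit 3 of r = 111011101110001 to get c = 110011101110001.


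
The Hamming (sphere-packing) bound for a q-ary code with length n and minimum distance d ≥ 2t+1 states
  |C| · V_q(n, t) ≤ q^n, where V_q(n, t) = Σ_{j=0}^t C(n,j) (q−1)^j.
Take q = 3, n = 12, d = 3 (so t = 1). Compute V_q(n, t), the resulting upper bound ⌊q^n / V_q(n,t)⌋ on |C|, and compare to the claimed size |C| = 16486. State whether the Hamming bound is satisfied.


V_q(n, t) = 25, q^n = 531441, Hamming bound = 21257, |C| = 16486 ≤ bound (satisfied).

Step 1: Compute V_q(n, t) = Σ_{j=0}^1 C(n, j) (q−1)^j.
  j = 0: C(12,0)·(2)^0 = 1·1 = 1.
  j = 1: C(12,1)·(2)^1 = 12·2 = 24.
  V_q(n, t) = 1 + 24 = 25.
Step 2: q^n = 3^12 = 531441.
Step 3: Hamming bound ⌊q^n / V_q(n,t)⌋ = ⌊531441/25⌋ = 21257.
Step 4: Compare |C| = 16486 to 21257: satisfied.
The claimed |C| lies below the Hamming bound.


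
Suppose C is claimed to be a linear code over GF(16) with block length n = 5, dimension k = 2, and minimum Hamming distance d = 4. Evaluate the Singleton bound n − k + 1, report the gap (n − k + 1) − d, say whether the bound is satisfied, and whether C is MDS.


Singleton RHS = n − k + 1 = 4, slack = 0, bound satisfied, MDS.

Singleton bound: d ≤ n − k + 1.
Here n = 5, k = 2, so n − k + 1 = 4.
Given d = 4, check d ≤ 4: YES.
Slack = (n − k + 1) − d = 0.
The code is MDS (slack = 0).
Description: the claimed parameters are [5, 2, 4]_16; such a code would be MDS (meets Singleton bound).


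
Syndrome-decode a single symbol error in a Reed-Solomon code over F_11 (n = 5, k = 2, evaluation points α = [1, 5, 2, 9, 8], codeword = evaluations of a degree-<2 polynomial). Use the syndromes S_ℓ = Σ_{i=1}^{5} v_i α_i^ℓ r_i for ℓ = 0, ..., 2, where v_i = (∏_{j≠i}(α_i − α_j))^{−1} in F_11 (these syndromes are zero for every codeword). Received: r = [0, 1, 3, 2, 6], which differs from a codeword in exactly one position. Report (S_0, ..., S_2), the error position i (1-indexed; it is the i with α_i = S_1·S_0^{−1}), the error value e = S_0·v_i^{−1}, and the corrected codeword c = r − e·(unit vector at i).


S = (3, 2, 5), error at position 5, error magnitude e = 7, c = [0, 1, 3, 2, 10].

Step 1: column multipliers v_i = (∏_{j≠i}(α_i − α_j))^{−1} mod 11.
  i = 1 (α = 1): (1−5)(1−2)(1−9)(1−8) = (−4)·(−1)·(−8)·(−7) = 224 ≡ 4, so v_1 = 4^{−1} = 3 (mod 11).
  i = 2 (α = 5): (5−1)(5−2)(5−9)(5−8) = 4·3·(−4)·(−3) = 144 ≡ 1, so v_2 = 1^{−1} = 1 (mod 11).
  i = 3 (α = 2): (2−1)(2−5)(2−9)(2−8) = 1·(−3)·(−7)·(−6) = −126 ≡ 6, so v_3 = 6^{−1} = 2 (mod 11).
  i = 4 (α = 9): (9−1)(9−5)(9−2)(9−8) = 8·4·7·1 = 224 ≡ 4, so v_4 = 4^{−1} = 3 (mod 11).
  i = 5 (α = 8): (8−1)(8−5)(8−2)(8−9) = 7·3·6·(−1) = −126 ≡ 6, so v_5 = 6^{−1} = 2 (mod 11).
  v = [3, 1, 2, 3, 2].
Step 2: syndromes of r = [0, 1, 3, 2, 6] (all sums mod 11).
  S_0 = Σ v_i r_i = 3·0 + 1·1 + 2·3 + 3·2 + 2·6 = 25 ≡ 3.
  S_1 = Σ v_i α_i r_i = 3·1·0 + 1·5·1 + 2·2·3 + 3·9·2 + 2·8·6 = 167 ≡ 2.
  α_i^2 mod 11 = [1, 3, 4, 4, 9].
  S_2 = Σ v_i α_i^2 r_i = 3·1·0 + 1·3·1 + 2·4·3 + 3·4·2 + 2·9·6 = 159 ≡ 5.
  S = (3, 2, 5) ≠ 0, so r is not a codeword (an error is present).
Step 3: locate the error. For a single error e at position i, S_ℓ = v_i·e·α_i^ℓ, so α_err = S_1/S_0.
  S_0^{−1} = 3^{−1} = 4 (mod 11), so α_err = 2·4 = 8 ≡ 8 = α_5. Error position i = 5.
  Consistency check: S_2/S_1 = 5·6 = 30 ≡ 8 = α_err ✓ (single-error assumption holds).
Step 4: error magnitude e = S_0/v_5 = S_0·∏_{j≠5}(α_5 − α_j) = 3·6 = 18 ≡ 7 (mod 11).
Step 5: correct position 5: c_5 = r_5 − e = 6 − 7 ≡ 10 (mod 11). Hence c = [0, 1, 3, 2, 10].
  Check: interpolating c through the α_i gives m(x) = 8 + 3·x (degree < 2) with m(α_i) = c_i for every i, so c is indeed a codeword.


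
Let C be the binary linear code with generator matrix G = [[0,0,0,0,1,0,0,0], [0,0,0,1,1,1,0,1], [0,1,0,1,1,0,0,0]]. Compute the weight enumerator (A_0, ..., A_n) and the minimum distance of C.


Weight distribution: A_0 = 1, A_1 = 1, A_2 = 1, A_3 = 3, A_4 = 2. Minimum distance d = 1.

Enumerate all 2^3 = 8 messages m ∈ F_2^3.
For each, compute codeword c = mG in F_2^8, then tally its weight.
  m = 000 → c = 00000000, weight = 0.
  m = 100 → c = 00001000, weight = 1.
  m = 010 → c = 00011101, weight = 4.
  m = 110 → c = 00010101, weight = 3.
  m = 001 → c = 01011000, weight = 3.
  m = 101 → c = 01010000, weight = 2.
  m = 011 → c = 01000101, weight = 3.
  m = 111 → c = 01001101, weight = 4.
Tally weights:
  weight 0: 1 codewords.
  weight 1: 1 codewords.
  weight 2: 1 codewords.
  weight 3: 3 codewords.
  weight 4: 2 codewords.
Minimum distance d = smallest w > 0 with A_w > 0 = 1.
Sanity: Σ A_w = 8 = 2^3 = 8 ✓.


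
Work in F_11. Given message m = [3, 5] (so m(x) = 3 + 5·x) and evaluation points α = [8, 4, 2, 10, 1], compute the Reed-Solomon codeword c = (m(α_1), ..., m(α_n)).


c = [10, 1, 2, 9, 8]

Message polynomial: m(x) = 3 + 5·x (mod 11).
For each evaluation point α_i, compute m(α_i) mod 11:
  α_1 = 8: Horner steps 5 → 10, so m(8) = 10.
  α_2 = 4: Horner steps 5 → 1, so m(4) = 1.
  α_3 = 2: Horner steps 5 → 2, so m(2) = 2.
  α_4 = 10: Horner steps 5 → 9, so m(10) = 9.
  α_5 = 1: Horner steps 5 → 8, so m(1) = 8.
Codeword c = [10, 1, 2, 9, 8] ∈ F_11^5.


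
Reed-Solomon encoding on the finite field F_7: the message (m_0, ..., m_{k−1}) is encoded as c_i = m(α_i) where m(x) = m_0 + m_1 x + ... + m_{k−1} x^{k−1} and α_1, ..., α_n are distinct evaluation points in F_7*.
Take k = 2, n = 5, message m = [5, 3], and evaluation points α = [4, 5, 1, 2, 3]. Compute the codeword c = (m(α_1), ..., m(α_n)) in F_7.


c = [3, 6, 1, 4, 0]

Message polynomial: m(x) = 5 + 3·x (mod 7).
For each evaluation point α_i, compute m(α_i) mod 7:
  α_1 = 4: Horner steps 3 → 3, so m(4) = 3.
  α_2 = 5: Horner steps 3 → 6, so m(5) = 6.
  α_3 = 1: Horner steps 3 → 1, so m(1) = 1.
  α_4 = 2: Horner steps 3 → 4, so m(2) = 4.
  α_5 = 3: Horner steps 3 → 0, so m(3) = 0.
Codeword c = [3, 6, 1, 4, 0] ∈ F_7^5.


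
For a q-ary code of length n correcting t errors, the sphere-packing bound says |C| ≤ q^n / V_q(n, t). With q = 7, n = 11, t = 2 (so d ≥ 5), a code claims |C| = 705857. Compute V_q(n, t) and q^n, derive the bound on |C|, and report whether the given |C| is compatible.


V_q(n, t) = 2047, q^n = 1977326743, Hamming bound = 965963, |C| = 705857 ≤ bound (satisfied).

Step 1: Compute V_q(n, t) = Σ_{j=0}^2 C(n, j) (q−1)^j.
  j = 0: C(11,0)·(6)^0 = 1·1 = 1.
  j = 1: C(11,1)·(6)^1 = 11·6 = 66.
  j = 2: C(11,2)·(6)^2 = 55·36 = 1980.
  V_q(n, t) = 1 + 66 + 1980 = 2047.
Step 2: q^n = 7^11 = 1977326743.
Step 3: Hamming bound ⌊q^n / V_q(n,t)⌋ = ⌊1977326743/2047⌋ = 965963.
Step 4: Compare |C| = 705857 to 965963: satisfied.
The claimed |C| lies below the Hamming bound.


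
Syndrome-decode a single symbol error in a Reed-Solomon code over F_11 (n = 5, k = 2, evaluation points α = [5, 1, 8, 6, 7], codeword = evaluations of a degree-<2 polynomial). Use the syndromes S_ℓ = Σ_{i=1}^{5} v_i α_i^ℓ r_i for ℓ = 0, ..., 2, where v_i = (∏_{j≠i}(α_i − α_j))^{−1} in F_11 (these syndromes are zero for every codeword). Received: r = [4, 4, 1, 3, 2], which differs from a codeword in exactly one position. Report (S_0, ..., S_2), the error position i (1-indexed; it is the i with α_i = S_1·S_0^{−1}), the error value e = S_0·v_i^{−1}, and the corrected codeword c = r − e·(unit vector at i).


S = (10, 10, 10), error at position 2, error magnitude e = 7, c = [4, 8, 1, 3, 2].

Step 1: column multipliers v_i = (∏_{j≠i}(α_i − α_j))^{−1} mod 11.
  i = 1 (α = 5): (5−1)(5−8)(5−6)(5−7) = 4·(−3)·(−1)·(−2) = −24 ≡ 9, so v_1 = 9^{−1} = 5 (mod 11).
  i = 2 (α = 1): (1−5)(1−8)(1−6)(1−7) = (−4)·(−7)·(−5)·(−6) = 840 ≡ 4, so v_2 = 4^{−1} = 3 (mod 11).
  i = 3 (α = 8): (8−5)(8−1)(8−6)(8−7) = 3·7·2·1 = 42 ≡ 9, so v_3 = 9^{−1} = 5 (mod 11).
  i = 4 (α = 6): (6−5)(6−1)(6−8)(6−7) = 1·5·(−2)·(−1) = 10 ≡ 10, so v_4 = 10^{−1} = 10 (mod 11).
  i = 5 (α = 7): (7−5)(7−1)(7−8)(7−6) = 2·6·(−1)·1 = −12 ≡ 10, so v_5 = 10^{−1} = 10 (mod 11).
  v = [5, 3, 5, 10, 10].
Step 2: syndromes of r = [4, 4, 1, 3, 2] (all sums mod 11).
  S_0 = Σ v_i r_i = 5·4 + 3·4 + 5·1 + 10·3 + 10·2 = 87 ≡ 10.
  S_1 = Σ v_i α_i r_i = 5·5·4 + 3·1·4 + 5·8·1 + 10·6·3 + 10·7·2 = 472 ≡ 10.
  α_i^2 mod 11 = [3, 1, 9, 3, 5].
  S_2 = Σ v_i α_i^2 r_i = 5·3·4 + 3·1·4 + 5·9·1 + 10·3·3 + 10·5·2 = 307 ≡ 10.
  S = (10, 10, 10) ≠ 0, so r is not a codeword (an error is present).
Step 3: locate the error. For a single error e at position i, S_ℓ = v_i·e·α_i^ℓ, so α_err = S_1/S_0.
  S_0^{−1} = 10^{−1} = 10 (mod 11), so α_err = 10·10 = 100 ≡ 1 = α_2. Error position i = 2.
  Consistency check: S_2/S_1 = 10·10 = 100 ≡ 1 = α_err ✓ (single-error assumption holds).
Step 4: error magnitude e = S_0/v_2 = S_0·∏_{j≠2}(α_2 − α_j) = 10·4 = 40 ≡ 7 (mod 11).
Step 5: correct position 2: c_2 = r_2 − e = 4 − 7 ≡ 8 (mod 11). Hence c = [4, 8, 1, 3, 2].
  Check: interpolating c through the α_i gives m(x) = 9 + 10·x (degree < 2) with m(α_i) = c_i for every i, so c is indeed a codeword.


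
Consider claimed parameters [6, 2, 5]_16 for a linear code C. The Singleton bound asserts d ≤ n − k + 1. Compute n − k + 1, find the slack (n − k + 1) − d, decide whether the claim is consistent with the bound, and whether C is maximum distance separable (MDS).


Singleton RHS = n − k + 1 = 5, slack = 0, bound satisfied, MDS.

Singleton bound: d ≤ n − k + 1.
Here n = 6, k = 2, so n − k + 1 = 5.
Given d = 5, check d ≤ 5: YES.
Slack = (n − k + 1) − d = 0.
The code is MDS (slack = 0).
Description: the claimed parameters are [6, 2, 5]_16; such a code would be MDS (meets Singleton bound).


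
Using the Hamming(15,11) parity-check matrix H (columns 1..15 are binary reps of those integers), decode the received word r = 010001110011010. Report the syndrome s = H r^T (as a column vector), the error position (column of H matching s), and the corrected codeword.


s = (0, 0, 1, 0)^T, error position = 2, corrected codeword c = 000001110011010

Compute s = H r^T mod 2 one row at a time:
  s_1 = 1 + 0 + 0 + 1 + 1 + 0 + 1 + 0 = 4 ≡ 0 (mod 2).
  s_2 = 0 + 0 + 1 + 1 + 1 + 0 + 1 + 0 = 4 ≡ 0 (mod 2).
  s_3 = 1 + 0 + 1 + 1 + 0 + 1 + 1 + 0 = 5 ≡ 1 (mod 2).
  s_4 = 0 + 0 + 0 + 1 + 0 + 1 + 0 + 0 = 2 ≡ 0 (mod 2).
s = (0, 0, 1, 0)^T — this equals column 2 of H (binary 0010), so error is at position 2.
Correct: flip bit 2 of r = 010001110011010 to get c = 000001110011010.


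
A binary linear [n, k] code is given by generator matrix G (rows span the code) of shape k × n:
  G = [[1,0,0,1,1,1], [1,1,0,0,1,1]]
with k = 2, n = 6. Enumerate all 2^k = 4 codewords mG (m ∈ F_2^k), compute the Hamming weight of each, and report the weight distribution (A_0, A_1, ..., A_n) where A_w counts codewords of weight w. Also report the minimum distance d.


Weight distribution: A_0 = 1, A_2 = 1, A_4 = 2. Minimum distance d = 2.

Enumerate all 2^2 = 4 messages m ∈ F_2^2.
For each, compute codeword c = mG in F_2^6, then tally its weight.
  m = 00 → c = 000000, weight = 0.
  m = 10 → c = 100111, weight = 4.
  m = 01 → c = 110011, weight = 4.
  m = 11 → c = 010100, weight = 2.
Tally weights:
  weight 0: 1 codewords.
  weight 2: 1 codewords.
  weight 4: 2 codewords.
Minimum distance d = smallest w > 0 with A_w > 0 = 2.
Sanity: Σ A_w = 4 = 2^2 = 4 ✓.


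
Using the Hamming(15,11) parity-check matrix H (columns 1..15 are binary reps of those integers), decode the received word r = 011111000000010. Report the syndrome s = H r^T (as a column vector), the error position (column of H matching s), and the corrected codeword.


s = (1, 0, 0, 0)^T, error position = 8, corrected codeword c = 011111010000010

Compute s = H r^T mod 2 one row at a time:
  s_1 = 0 + 0 + 0 + 0 + 0 + 0 + 1 + 0 = 1 ≡ 1 (mod 2).
  s_2 = 1 + 1 + 1 + 0 + 0 + 0 + 1 + 0 = 4 ≡ 0 (mod 2).
  s_3 = 1 + 1 + 1 + 0 + 0 + 0 + 1 + 0 = 4 ≡ 0 (mod 2).
  s_4 = 0 + 1 + 1 + 0 + 0 + 0 + 0 + 0 = 2 ≡ 0 (mod 2).
s = (1, 0, 0, 0)^T — this equals column 8 of H (binary 1000), so error is at position 8.
Correct: flip bit 8 of r = 011111000000010 to get c = 011111010000010.


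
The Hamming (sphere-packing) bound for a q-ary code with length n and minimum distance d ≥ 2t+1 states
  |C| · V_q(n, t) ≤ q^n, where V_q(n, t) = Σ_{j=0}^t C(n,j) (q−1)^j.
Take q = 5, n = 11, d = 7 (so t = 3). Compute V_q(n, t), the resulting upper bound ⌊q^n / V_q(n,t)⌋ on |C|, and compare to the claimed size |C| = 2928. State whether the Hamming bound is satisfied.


V_q(n, t) = 11485, q^n = 48828125, Hamming bound = 4251, |C| = 2928 ≤ bound (satisfied).

Step 1: Compute V_q(n, t) = Σ_{j=0}^3 C(n, j) (q−1)^j.
  j = 0: C(11,0)·(4)^0 = 1·1 = 1.
  j = 1: C(11,1)·(4)^1 = 11·4 = 44.
  j = 2: C(11,2)·(4)^2 = 55·16 = 880.
  j = 3: C(11,3)·(4)^3 = 165·64 = 10560.
  V_q(n, t) = 1 + 44 + 880 + 10560 = 11485.
Step 2: q^n = 5^11 = 48828125.
Step 3: Hamming bound ⌊q^n / V_q(n,t)⌋ = ⌊48828125/11485⌋ = 4251.
Step 4: Compare |C| = 2928 to 4251: satisfied.
The claimed |C| lies below the Hamming bound.


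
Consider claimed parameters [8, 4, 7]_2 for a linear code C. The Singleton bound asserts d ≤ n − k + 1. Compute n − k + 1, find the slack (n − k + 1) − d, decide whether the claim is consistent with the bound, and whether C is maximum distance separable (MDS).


Singleton RHS = n − k + 1 = 5, slack = -2, bound violated (no such code; not MDS).

Singleton bound: d ≤ n − k + 1.
Here n = 8, k = 4, so n − k + 1 = 5.
Given d = 7, check d ≤ 5: NO.
Slack = (n − k + 1) − d = -2.
The slack is negative: d = 7 exceeds n − k + 1 = 5 by 2, so the Singleton bound is violated and no linear [8, 4, 7]_2 code can exist. In particular it is not MDS (MDS requires d = n − k + 1 exactly).
Description: the claimed parameters are [8, 4, 7]_2; such a code would be impossible (violates the Singleton bound).


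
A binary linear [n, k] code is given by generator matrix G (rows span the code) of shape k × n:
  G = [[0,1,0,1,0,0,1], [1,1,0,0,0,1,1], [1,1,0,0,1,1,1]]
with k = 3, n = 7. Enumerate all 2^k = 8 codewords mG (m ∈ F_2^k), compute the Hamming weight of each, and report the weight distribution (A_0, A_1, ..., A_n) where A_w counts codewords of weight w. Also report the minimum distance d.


Weight distribution: A_0 = 1, A_1 = 1, A_3 = 2, A_4 = 3, A_5 = 1. Minimum distance d = 1.

Enumerate all 2^3 = 8 messages m ∈ F_2^3.
For each, compute codeword c = mG in F_2^7, then tally its weight.
  m = 000 → c = 0000000, weight = 0.
  m = 100 → c = 0101001, weight = 3.
  m = 010 → c = 1100011, weight = 4.
  m = 110 → c = 1001010, weight = 3.
  m = 001 → c = 1100111, weight = 5.
  m = 101 → c = 1001110, weight = 4.
  m = 011 → c = 0000100, weight = 1.
  m = 111 → c = 0101101, weight = 4.
Tally weights:
  weight 0: 1 codewords.
  weight 1: 1 codewords.
  weight 3: 2 codewords.
  weight 4: 3 codewords.
  weight 5: 1 codewords.
Minimum distance d = smallest w > 0 with A_w > 0 = 1.
Sanity: Σ A_w = 8 = 2^3 = 8 ✓.


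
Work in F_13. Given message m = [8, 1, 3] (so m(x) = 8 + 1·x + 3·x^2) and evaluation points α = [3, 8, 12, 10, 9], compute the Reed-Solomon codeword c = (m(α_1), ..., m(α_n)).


c = [12, 0, 10, 6, 0]

Message polynomial: m(x) = 8 + 1·x + 3·x^2 (mod 13).
For each evaluation point α_i, compute m(α_i) mod 13:
  α_1 = 3: Horner steps 3 → 10 → 12, so m(3) = 12.
  α_2 = 8: Horner steps 3 → 12 → 0, so m(8) = 0.
  α_3 = 12: Horner steps 3 → 11 → 10, so m(12) = 10.
  α_4 = 10: Horner steps 3 → 5 → 6, so m(10) = 6.
  α_5 = 9: Horner steps 3 → 2 → 0, so m(9) = 0.
Codeword c = [12, 0, 10, 6, 0] ∈ F_13^5.


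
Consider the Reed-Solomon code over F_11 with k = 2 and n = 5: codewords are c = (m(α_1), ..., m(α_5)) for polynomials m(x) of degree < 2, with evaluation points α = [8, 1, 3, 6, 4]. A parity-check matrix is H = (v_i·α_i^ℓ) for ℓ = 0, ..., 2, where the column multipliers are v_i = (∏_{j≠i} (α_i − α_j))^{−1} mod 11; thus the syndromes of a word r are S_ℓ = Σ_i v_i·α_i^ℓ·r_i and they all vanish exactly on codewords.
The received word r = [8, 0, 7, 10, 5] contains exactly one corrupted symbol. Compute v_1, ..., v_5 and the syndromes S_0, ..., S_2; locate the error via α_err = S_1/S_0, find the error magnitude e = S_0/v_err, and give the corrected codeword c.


S = (7, 9, 10), error at position 4, error magnitude e = 9, c = [8, 0, 7, 1, 5].

Step 1: column multipliers v_i = (∏_{j≠i}(α_i − α_j))^{−1} mod 11.
  i = 1 (α = 8): (8−1)(8−3)(8−6)(8−4) = 7·5·2·4 = 280 ≡ 5, so v_1 = 5^{−1} = 9 (mod 11).
  i = 2 (α = 1): (1−8)(1−3)(1−6)(1−4) = (−7)·(−2)·(−5)·(−3) = 210 ≡ 1, so v_2 = 1^{−1} = 1 (mod 11).
  i = 3 (α = 3): (3−8)(3−1)(3−6)(3−4) = (−5)·2·(−3)·(−1) = −30 ≡ 3, so v_3 = 3^{−1} = 4 (mod 11).
  i = 4 (α = 6): (6−8)(6−1)(6−3)(6−4) = (−2)·5·3·2 = −60 ≡ 6, so v_4 = 6^{−1} = 2 (mod 11).
  i = 5 (α = 4): (4−8)(4−1)(4−3)(4−6) = (−4)·3·1·(−2) = 24 ≡ 2, so v_5 = 2^{−1} = 6 (mod 11).
  v = [9, 1, 4, 2, 6].
Step 2: syndromes of r = [8, 0, 7, 10, 5] (all sums mod 11).
  S_0 = Σ v_i r_i = 9·8 + 1·0 + 4·7 + 2·10 + 6·5 = 150 ≡ 7.
  S_1 = Σ v_i α_i r_i = 9·8·8 + 1·1·0 + 4·3·7 + 2·6·10 + 6·4·5 = 900 ≡ 9.
  α_i^2 mod 11 = [9, 1, 9, 3, 5].
  S_2 = Σ v_i α_i^2 r_i = 9·9·8 + 1·1·0 + 4·9·7 + 2·3·10 + 6·5·5 = 1110 ≡ 10.
  S = (7, 9, 10) ≠ 0, so r is not a codeword (an error is present).
Step 3: locate the error. For a single error e at position i, S_ℓ = v_i·e·α_i^ℓ, so α_err = S_1/S_0.
  S_0^{−1} = 7^{−1} = 8 (mod 11), so α_err = 9·8 = 72 ≡ 6 = α_4. Error position i = 4.
  Consistency check: S_2/S_1 = 10·5 = 50 ≡ 6 = α_err ✓ (single-error assumption holds).
Step 4: error magnitude e = S_0/v_4 = S_0·∏_{j≠4}(α_4 − α_j) = 7·6 = 42 ≡ 9 (mod 11).
Step 5: correct position 4: c_4 = r_4 − e = 10 − 9 ≡ 1 (mod 11). Hence c = [8, 0, 7, 1, 5].
  Check: interpolating c through the α_i gives m(x) = 2 + 9·x (degree < 2) with m(α_i) = c_i for every i, so c is indeed a codeword.


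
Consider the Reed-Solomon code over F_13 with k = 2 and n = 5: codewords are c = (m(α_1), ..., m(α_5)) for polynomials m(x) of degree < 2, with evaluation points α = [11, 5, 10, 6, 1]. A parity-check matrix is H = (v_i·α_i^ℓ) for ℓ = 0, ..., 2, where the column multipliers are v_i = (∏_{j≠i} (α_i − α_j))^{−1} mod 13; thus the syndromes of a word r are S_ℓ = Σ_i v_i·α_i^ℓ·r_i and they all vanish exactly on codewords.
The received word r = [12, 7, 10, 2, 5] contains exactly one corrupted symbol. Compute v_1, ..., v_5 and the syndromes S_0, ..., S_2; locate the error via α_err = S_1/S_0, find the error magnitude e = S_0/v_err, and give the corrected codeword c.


S = (2, 10, 11), error at position 2, error magnitude e = 7, c = [12, 0, 10, 2, 5].

Step 1: column multipliers v_i = (∏_{j≠i}(α_i − α_j))^{−1} mod 13.
  i = 1 (α = 11): (11−5)(11−10)(11−6)(11−1) = 6·1·5·10 = 300 ≡ 1, so v_1 = 1^{−1} = 1 (mod 13).
  i = 2 (α = 5): (5−11)(5−10)(5−6)(5−1) = (−6)·(−5)·(−1)·4 = −120 ≡ 10, so v_2 = 10^{−1} = 4 (mod 13).
  i = 3 (α = 10): (10−11)(10−5)(10−6)(10−1) = (−1)·5·4·9 = −180 ≡ 2, so v_3 = 2^{−1} = 7 (mod 13).
  i = 4 (α = 6): (6−11)(6−5)(6−10)(6−1) = (−5)·1·(−4)·5 = 100 ≡ 9, so v_4 = 9^{−1} = 3 (mod 13).
  i = 5 (α = 1): (1−11)(1−5)(1−10)(1−6) = (−10)·(−4)·(−9)·(−5) = 1800 ≡ 6, so v_5 = 6^{−1} = 11 (mod 13).
  v = [1, 4, 7, 3, 11].
Step 2: syndromes of r = [12, 7, 10, 2, 5] (all sums mod 13).
  S_0 = Σ v_i r_i = 1·12 + 4·7 + 7·10 + 3·2 + 11·5 = 171 ≡ 2.
  S_1 = Σ v_i α_i r_i = 1·11·12 + 4·5·7 + 7·10·10 + 3·6·2 + 11·1·5 = 1063 ≡ 10.
  α_i^2 mod 13 = [4, 12, 9, 10, 1].
  S_2 = Σ v_i α_i^2 r_i = 1·4·12 + 4·12·7 + 7·9·10 + 3·10·2 + 11·1·5 = 1129 ≡ 11.
  S = (2, 10, 11) ≠ 0, so r is not a codeword (an error is present).
Step 3: locate the error. For a single error e at position i, S_ℓ = v_i·e·α_i^ℓ, so α_err = S_1/S_0.
  S_0^{−1} = 2^{−1} = 7 (mod 13), so α_err = 10·7 = 70 ≡ 5 = α_2. Error position i = 2.
  Consistency check: S_2/S_1 = 11·4 = 44 ≡ 5 = α_err ✓ (single-error assumption holds).
Step 4: error magnitude e = S_0/v_2 = S_0·∏_{j≠2}(α_2 − α_j) = 2·10 = 20 ≡ 7 (mod 13).
Step 5: correct position 2: c_2 = r_2 − e = 7 − 7 ≡ 0 (mod 13). Hence c = [12, 0, 10, 2, 5].
  Check: interpolating c through the α_i gives m(x) = 3 + 2·x (degree < 2) with m(α_i) = c_i for every i, so c is indeed a codeword.


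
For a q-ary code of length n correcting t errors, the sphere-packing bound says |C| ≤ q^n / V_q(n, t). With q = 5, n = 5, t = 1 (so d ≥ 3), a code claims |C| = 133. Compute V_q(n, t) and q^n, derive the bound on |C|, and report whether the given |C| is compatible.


V_q(n, t) = 21, q^n = 3125, Hamming bound = 148, |C| = 133 ≤ bound (satisfied).

Step 1: Compute V_q(n, t) = Σ_{j=0}^1 C(n, j) (q−1)^j.
  j = 0: C(5,0)·(4)^0 = 1·1 = 1.
  j = 1: C(5,1)·(4)^1 = 5·4 = 20.
  V_q(n, t) = 1 + 20 = 21.
Step 2: q^n = 5^5 = 3125.
Step 3: Hamming bound ⌊q^n / V_q(n,t)⌋ = ⌊3125/21⌋ = 148.
Step 4: Compare |C| = 133 to 148: satisfied.
The claimed |C| lies below the Hamming bound.


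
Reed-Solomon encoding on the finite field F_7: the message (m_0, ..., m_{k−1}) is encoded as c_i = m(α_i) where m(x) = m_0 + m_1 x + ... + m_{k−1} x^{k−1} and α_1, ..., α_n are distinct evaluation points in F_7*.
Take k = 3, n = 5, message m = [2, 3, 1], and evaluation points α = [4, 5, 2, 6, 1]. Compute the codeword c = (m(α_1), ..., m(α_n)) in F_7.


c = [2, 0, 5, 0, 6]

Message polynomial: m(x) = 2 + 3·x + 1·x^2 (mod 7).
For each evaluation point α_i, compute m(α_i) mod 7:
  α_1 = 4: Horner steps 1 → 0 → 2, so m(4) = 2.
  α_2 = 5: Horner steps 1 → 1 → 0, so m(5) = 0.
  α_3 = 2: Horner steps 1 → 5 → 5, so m(2) = 5.
  α_4 = 6: Horner steps 1 → 2 → 0, so m(6) = 0.
  α_5 = 1: Horner steps 1 → 4 → 6, so m(1) = 6.
Codeword c = [2, 0, 5, 0, 6] ∈ F_7^5.


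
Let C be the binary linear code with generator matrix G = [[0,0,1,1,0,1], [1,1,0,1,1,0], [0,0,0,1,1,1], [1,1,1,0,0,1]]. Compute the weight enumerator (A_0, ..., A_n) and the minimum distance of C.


Weight distribution: A_0 = 1, A_1 = 2, A_2 = 2, A_3 = 4, A_4 = 5, A_5 = 2. Minimum distance d = 1.

Enumerate all 2^4 = 16 messages m ∈ F_2^4.
For each, compute codeword c = mG in F_2^6, then tally its weight.
  m = 0000 → c = 000000, weight = 0.
  m = 1000 → c = 001101, weight = 3.
  m = 0100 → c = 110110, weight = 4.
  m = 1100 → c = 111011, weight = 5.
  m = 0010 → c = 000111, weight = 3.
  m = 1010 → c = 001010, weight = 2.
  m = 0110 → c = 110001, weight = 3.
  m = 1110 → c = 111100, weight = 4.
  m = 0001 → c = 111001, weight = 4.
  m = 1001 → c = 110100, weight = 3.
  m = 0101 → c = 001111, weight = 4.
  m = 1101 → c = 000010, weight = 1.
  m = 0011 → c = 111110, weight = 5.
  m = 1011 → c = 110011, weight = 4.
  m = 0111 → c = 001000, weight = 1.
  m = 1111 → c = 000101, weight = 2.
Tally weights:
  weight 0: 1 codewords.
  weight 1: 2 codewords.
  weight 2: 2 codewords.
  weight 3: 4 codewords.
  weight 4: 5 codewords.
  weight 5: 2 codewords.
Minimum distance d = smallest w > 0 with A_w > 0 = 1.
Sanity: Σ A_w = 16 = 2^4 = 16 ✓.


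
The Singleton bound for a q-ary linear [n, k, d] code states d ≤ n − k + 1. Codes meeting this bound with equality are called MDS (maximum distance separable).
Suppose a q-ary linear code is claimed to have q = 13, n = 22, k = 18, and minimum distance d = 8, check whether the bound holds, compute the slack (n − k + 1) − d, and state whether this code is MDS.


Singleton RHS = n − k + 1 = 5, slack = -3, bound violated (no such code; not MDS).

Singleton bound: d ≤ n − k + 1.
Here n = 22, k = 18, so n − k + 1 = 5.
Given d = 8, check d ≤ 5: NO.
Slack = (n − k + 1) − d = -3.
The slack is negative: d = 8 exceeds n − k + 1 = 5 by 3, so the Singleton bound is violated and no linear [22, 18, 8]_13 code can exist. In particular it is not MDS (MDS requires d = n − k + 1 exactly).
Description: the claimed parameters are [22, 18, 8]_13; such a code would be impossible (violates the Singleton bound).


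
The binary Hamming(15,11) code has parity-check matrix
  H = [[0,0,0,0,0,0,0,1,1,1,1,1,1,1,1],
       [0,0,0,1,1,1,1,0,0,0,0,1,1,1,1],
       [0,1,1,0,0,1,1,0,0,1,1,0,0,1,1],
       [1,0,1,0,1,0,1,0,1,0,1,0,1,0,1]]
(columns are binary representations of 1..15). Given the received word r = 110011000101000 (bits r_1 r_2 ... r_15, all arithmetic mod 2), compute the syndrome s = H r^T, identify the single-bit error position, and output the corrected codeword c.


s = (0, 1, 1, 0)^T, error position = 6, corrected codeword c = 110010000101000

Compute s = H r^T mod 2 one row at a time:
  s_1 = 0 + 0 + 1 + 0 + 1 + 0 + 0 + 0 = 2 ≡ 0 (mod 2).
  s_2 = 0 + 1 + 1 + 0 + 1 + 0 + 0 + 0 = 3 ≡ 1 (mod 2).
  s_3 = 1 + 0 + 1 + 0 + 1 + 0 + 0 + 0 = 3 ≡ 1 (mod 2).
  s_4 = 1 + 0 + 1 + 0 + 0 + 0 + 0 + 0 = 2 ≡ 0 (mod 2).
s = (0, 1, 1, 0)^T — this equals column 6 of H (binary 0110), so error is at position 6.
Correct: flip bit 6 of r = 110011000101000 to get c = 110010000101000.


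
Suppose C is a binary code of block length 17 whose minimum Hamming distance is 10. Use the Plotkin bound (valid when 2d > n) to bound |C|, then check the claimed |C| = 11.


Plotkin bound M ≤ 6; given |C| = 11 > bound (violated).

Check applicability: 2d = 20, n = 17.
2d − n = 3 > 0, so Plotkin applies.
Compute d/(2d−n) = 10/3 ≈ 3.3333.
⌊d/(2d−n)⌋ = 3.
Plotkin bound: M ≤ 2·3 = 6.
Given |C| = 11, check: VIOLATED.
This |C| is above the Plotkin bound, so no binary code with n = 17, d = 10 and 11 codewords exists.


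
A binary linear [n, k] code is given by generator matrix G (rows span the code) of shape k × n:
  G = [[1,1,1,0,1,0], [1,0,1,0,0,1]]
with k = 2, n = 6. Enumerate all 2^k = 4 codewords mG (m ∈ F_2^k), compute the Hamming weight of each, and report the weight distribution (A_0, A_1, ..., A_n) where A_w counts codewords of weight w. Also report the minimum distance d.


Weight distribution: A_0 = 1, A_3 = 2, A_4 = 1. Minimum distance d = 3.

Enumerate all 2^2 = 4 messages m ∈ F_2^2.
For each, compute codeword c = mG in F_2^6, then tally its weight.
  m = 00 → c = 000000, weight = 0.
  m = 10 → c = 111010, weight = 4.
  m = 01 → c = 101001, weight = 3.
  m = 11 → c = 010011, weight = 3.
Tally weights:
  weight 0: 1 codewords.
  weight 3: 2 codewords.
  weight 4: 1 codewords.
Minimum distance d = smallest w > 0 with A_w > 0 = 3.
Sanity: Σ A_w = 4 = 2^2 = 4 ✓.


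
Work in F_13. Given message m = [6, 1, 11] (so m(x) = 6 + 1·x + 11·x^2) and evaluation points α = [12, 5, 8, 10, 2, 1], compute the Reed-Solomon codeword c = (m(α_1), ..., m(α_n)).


c = [3, 0, 3, 11, 0, 5]

Message polynomial: m(x) = 6 + 1·x + 11·x^2 (mod 13).
For each evaluation point α_i, compute m(α_i) mod 13:
  α_1 = 12: Horner steps 11 → 3 → 3, so m(12) = 3.
  α_2 = 5: Horner steps 11 → 4 → 0, so m(5) = 0.
  α_3 = 8: Horner steps 11 → 11 → 3, so m(8) = 3.
  α_4 = 10: Horner steps 11 → 7 → 11, so m(10) = 11.
  α_5 = 2: Horner steps 11 → 10 → 0, so m(2) = 0.
  α_6 = 1: Horner steps 11 → 12 → 5, so m(1) = 5.
Codeword c = [3, 0, 3, 11, 0, 5] ∈ F_13^6.


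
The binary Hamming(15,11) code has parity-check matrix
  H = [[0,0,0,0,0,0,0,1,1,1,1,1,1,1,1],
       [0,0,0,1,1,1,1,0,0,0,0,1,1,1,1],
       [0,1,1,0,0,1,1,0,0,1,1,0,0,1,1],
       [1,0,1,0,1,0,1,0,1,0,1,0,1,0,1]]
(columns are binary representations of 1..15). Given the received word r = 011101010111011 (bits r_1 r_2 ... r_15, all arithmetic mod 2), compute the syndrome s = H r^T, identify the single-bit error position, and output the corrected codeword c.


s = (0, 1, 1, 1)^T, error position = 7, corrected codeword c = 011101110111011

Compute s = H r^T mod 2 one row at a time:
  s_1 = 1 + 0 + 1 + 1 + 1 + 0 + 1 + 1 = 6 ≡ 0 (mod 2).
  s_2 = 1 + 0 + 1 + 0 + 1 + 0 + 1 + 1 = 5 ≡ 1 (mod 2).
  s_3 = 1 + 1 + 1 + 0 + 1 + 1 + 1 + 1 = 7 ≡ 1 (mod 2).
  s_4 = 0 + 1 + 0 + 0 + 0 + 1 + 0 + 1 = 3 ≡ 1 (mod 2).
s = (0, 1, 1, 1)^T — this equals column 7 of H (binary 0111), so error is at position 7.
Correct: flip bit 7 of r = 011101010111011 to get c = 011101110111011.


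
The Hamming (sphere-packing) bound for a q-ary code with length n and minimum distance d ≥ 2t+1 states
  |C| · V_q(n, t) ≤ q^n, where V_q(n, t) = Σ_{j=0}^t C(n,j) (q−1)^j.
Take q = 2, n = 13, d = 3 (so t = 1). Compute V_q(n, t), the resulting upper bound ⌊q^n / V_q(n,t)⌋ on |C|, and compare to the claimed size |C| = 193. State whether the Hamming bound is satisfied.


V_q(n, t) = 14, q^n = 8192, Hamming bound = 585, |C| = 193 ≤ bound (satisfied).

Step 1: Compute V_q(n, t) = Σ_{j=0}^1 C(n, j) (q−1)^j.
  j = 0: C(13,0)·(1)^0 = 1·1 = 1.
  j = 1: C(13,1)·(1)^1 = 13·1 = 13.
  V_q(n, t) = 1 + 13 = 14.
Step 2: q^n = 2^13 = 8192.
Step 3: Hamming bound ⌊q^n / V_q(n,t)⌋ = ⌊8192/14⌋ = 585.
Step 4: Compare |C| = 193 to 585: satisfied.
The claimed |C| lies below the Hamming bound.


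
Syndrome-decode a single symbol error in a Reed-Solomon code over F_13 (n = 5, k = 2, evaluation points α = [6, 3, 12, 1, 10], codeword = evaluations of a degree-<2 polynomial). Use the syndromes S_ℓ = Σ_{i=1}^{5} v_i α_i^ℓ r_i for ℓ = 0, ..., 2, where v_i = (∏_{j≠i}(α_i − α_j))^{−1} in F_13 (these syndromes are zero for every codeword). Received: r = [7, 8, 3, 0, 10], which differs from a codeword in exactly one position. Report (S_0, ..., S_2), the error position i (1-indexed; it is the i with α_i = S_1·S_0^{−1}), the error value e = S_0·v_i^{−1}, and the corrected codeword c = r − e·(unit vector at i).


S = (10, 3, 10), error at position 3, error magnitude e = 11, c = [7, 8, 5, 0, 10].

Step 1: column multipliers v_i = (∏_{j≠i}(α_i − α_j))^{−1} mod 13.
  i = 1 (α = 6): (6−3)(6−12)(6−1)(6−10) = 3·(−6)·5·(−4) = 360 ≡ 9, so v_1 = 9^{−1} = 3 (mod 13).
  i = 2 (α = 3): (3−6)(3−12)(3−1)(3−10) = (−3)·(−9)·2·(−7) = −378 ≡ 12, so v_2 = 12^{−1} = 12 (mod 13).
  i = 3 (α = 12): (12−6)(12−3)(12−1)(12−10) = 6·9·11·2 = 1188 ≡ 5, so v_3 = 5^{−1} = 8 (mod 13).
  i = 4 (α = 1): (1−6)(1−3)(1−12)(1−10) = (−5)·(−2)·(−11)·(−9) = 990 ≡ 2, so v_4 = 2^{−1} = 7 (mod 13).
  i = 5 (α = 10): (10−6)(10−3)(10−12)(10−1) = 4·7·(−2)·9 = −504 ≡ 3, so v_5 = 3^{−1} = 9 (mod 13).
  v = [3, 12, 8, 7, 9].
Step 2: syndromes of r = [7, 8, 3, 0, 10] (all sums mod 13).
  S_0 = Σ v_i r_i = 3·7 + 12·8 + 8·3 + 7·0 + 9·10 = 231 ≡ 10.
  S_1 = Σ v_i α_i r_i = 3·6·7 + 12·3·8 + 8·12·3 + 7·1·0 + 9·10·10 = 1602 ≡ 3.
  α_i^2 mod 13 = [10, 9, 1, 1, 9].
  S_2 = Σ v_i α_i^2 r_i = 3·10·7 + 12·9·8 + 8·1·3 + 7·1·0 + 9·9·10 = 1908 ≡ 10.
  S = (10, 3, 10) ≠ 0, so r is not a codeword (an error is present).
Step 3: locate the error. For a single error e at position i, S_ℓ = v_i·e·α_i^ℓ, so α_err = S_1/S_0.
  S_0^{−1} = 10^{−1} = 4 (mod 13), so α_err = 3·4 = 12 ≡ 12 = α_3. Error position i = 3.
  Consistency check: S_2/S_1 = 10·9 = 90 ≡ 12 = α_err ✓ (single-error assumption holds).
Step 4: error magnitude e = S_0/v_3 = S_0·∏_{j≠3}(α_3 − α_j) = 10·5 = 50 ≡ 11 (mod 13).
Step 5: correct position 3: c_3 = r_3 − e = 3 − 11 ≡ 5 (mod 13). Hence c = [7, 8, 5, 0, 10].
  Check: interpolating c through the α_i gives m(x) = 9 + 4·x (degree < 2) with m(α_i) = c_i for every i, so c is indeed a codeword.
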